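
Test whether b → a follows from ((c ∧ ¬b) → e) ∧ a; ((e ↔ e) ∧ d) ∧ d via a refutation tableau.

Yes

Initial set: {T (((c ∧ ¬b) → e) ∧ a); T (((e ↔ e) ∧ d) ∧ d); F (b → a)}.
T (((c ∧ ¬b) → e) ∧ a): α-rule — add T ((c ∧ ¬b) → e), T a.
T (((e ↔ e) ∧ d) ∧ d): α-rule — add T ((e ↔ e) ∧ d), T d.
F (b → a): α-rule — add T b, F a.
× closes — contains both a and ¬a.
All 1 branch closes.
Every branch closed, so the premises entail the conclusion.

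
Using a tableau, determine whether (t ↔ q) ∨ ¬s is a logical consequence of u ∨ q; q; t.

Yes

Initial set: {T (u ∨ q); T q; T t; F ((t ↔ q) ∨ ¬s)}.
F ((t ↔ q) ∨ ¬s): α-rule — add F (t ↔ q), F ¬s.
T (u ∨ q): β-rule — branch into T u  //  T q.
  branch 1 (add T u):
    F (t ↔ q): β-rule — branch into T t, F q  //  F t, T q.
      branch 1.1 (add T t, F q):
        × closes — contains both q and ¬q.
      branch 1.2 (add F t, T q):
        × closes — contains both t and ¬t.
  branch 2 (add T q):
    F (t ↔ q): β-rule — branch into T t, F q  //  F t, T q.
      branch 2.1 (add T t, F q):
        × closes — contains both q and ¬q.
      branch 2.2 (add F t, T q):
        × closes — contains both t and ¬t.
All 4 branches close.
Every branch closed, so the premises entail the conclusion.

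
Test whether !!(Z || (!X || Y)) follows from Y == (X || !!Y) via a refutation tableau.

Yes

Initial set: {(Y == (X || !!Y)); !!!(Z || (!X || Y))}.
!!!(Z || (!X || Y)): drop double negation, giving !(Z || (!X || Y)).
!(Z || (!X || Y)): α-rule — add !Z, !(!X || Y).
!(!X || Y): α-rule — add !!X, !Y.
(Y == (X || !!Y)): β-rule — branch into Y, (X || !!Y)  //  !Y, !(X || !!Y).
  branch 1 (add Y, (X || !!Y)):
    × closes — contains both Y and !Y.
  branch 2 (add !Y, !(X || !!Y)):
    !(X || !!Y): α-rule — add !X, !!!Y.
    × closes — contains both X and !X.
All 2 branches close.
Every branch closed, so the premises entail the conclusion.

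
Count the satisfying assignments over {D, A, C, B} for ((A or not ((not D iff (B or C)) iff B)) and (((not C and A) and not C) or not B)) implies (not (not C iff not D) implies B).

Initial set: {(((A or not ((not D iff (B or C)) iff B)) and (((not C and A) and not C) or not B)) implies (not (not C iff not D) implies B))}.
(((A or not ((not D iff (B or C)) iff B)) and (((not C and A) and not C) or not B)) implies (not (not C iff not D) implies B)): β-rule — branch into not ((A or not ((not D iff (B or C)) iff B)) and (((not C and A) and not C) or not B))  //  (not (not C iff not D) implies B).
  branch 1 (add not ((A or not ((not D iff (B or C)) iff B)) and (((not C and A) and not C) or not B))):
    not ((A or not ((not D iff (B or C)) iff B)) and (((not C and A) and not C) or not B)): β-rule — branch into not (A or not ((not D iff (B or C)) iff B))  //  not (((not C and A) and not C) or not B).
      branch 1.1 (add not (A or not ((not D iff (B or C)) iff B))):
        not (A or not ((not D iff (B or C)) iff B)): α-rule — add not A, not not ((not D iff (B or C)) iff B).
        not not ((not D iff (B or C)) iff B): β-rule — branch into (not D iff (B or C)), B  //  not (not D iff (B or C)), not B.
          branch 1.1.1 (add (not D iff (B or C)), B):
            (not D iff (B or C)): β-rule — branch into not D, (B or C)  //  not not D, not (B or C).
              branch 1.1.1.1 (add not D, (B or C)):
                (B or C): β-rule — branch into B  //  C.
                  branch 1.1.1.1.1 (add B):
                    ○ open, literals {A=false, B=true, D=false}.
                  branch 1.1.1.1.2 (add C):
                    ○ open, literals {A=false, B=true, C=true, D=false}.
              branch 1.1.1.2 (add not not D, not (B or C)):
                not (B or C): α-rule — add not B, not C.
                × closes — contains both B and not B.
          branch 1.1.2 (add not (not D iff (B or C)), not B):
            not (not D iff (B or C)): β-rule — branch into not D, not (B or C)  //  not not D, (B or C).
              branch 1.1.2.1 (add not D, not (B or C)):
                not (B or C): α-rule — add not B, not C.
                ○ open, literals {A=false, B=false, C=false, D=false}.
              branch 1.1.2.2 (add not not D, (B or C)):
                (B or C): β-rule — branch into B  //  C.
                  branch 1.1.2.2.1 (add B):
                    × closes — contains both B and not B.
                  branch 1.1.2.2.2 (add C):
                    ○ open, literals {A=false, B=false, C=true, D=true}.
      branch 1.2 (add not (((not C and A) and not C) or not B)):
        not (((not C and A) and not C) or not B): α-rule — add not ((not C and A) and not C), not not B.
        not ((not C and A) and not C): β-rule — branch into not (not C and A)  //  not not C.
          branch 1.2.1 (add not (not C and A)):
            not (not C and A): β-rule — branch into not not C  //  not A.
              branch 1.2.1.1 (add not not C):
                ○ open, literals {B=true, C=true}.
              branch 1.2.1.2 (add not A):
                ○ open, literals {A=false, B=true}.
          branch 1.2.2 (add not not C):
            ○ open, literals {B=true, C=true}.
  branch 2 (add (not (not C iff not D) implies B)):
    (not (not C iff not D) implies B): β-rule — branch into not not (not C iff not D)  //  B.
      branch 2.1 (add not not (not C iff not D)):
        not not (not C iff not D): β-rule — branch into not C, not D  //  not not C, not not D.
          branch 2.1.1 (add not C, not D):
            ○ open, literals {C=false, D=false}.
          branch 2.1.2 (add not not C, not not D):
            ○ open, literals {C=true, D=true}.
      branch 2.2 (add B):
        ○ open, literals {B=true}.
2 branches closed, 10 open.
Each open branch fixes some atoms; the unmentioned ones are free. Counting distinct full assignments: branch {A=false, B=true, D=false} (C) contributes 2 new; branch {A=false, B=true, C=true, D=false} (none free) contributes 0 new; branch {A=false, B=false, C=false, D=false} (none free) contributes 1 new; branch {A=false, B=false, C=true, D=true} (none free) contributes 1 new; branch {B=true, C=true} (D, A) contributes 3 new; branch {A=false, B=true} (D, C) contributes 1 new; branch {B=true, C=true} (D, A) contributes 0 new; branch {C=false, D=false} (A, B) contributes 2 new; branch {C=true, D=true} (A, B) contributes 1 new; branch {B=true} (D, A, C) contributes 1 new. Total: 12.

12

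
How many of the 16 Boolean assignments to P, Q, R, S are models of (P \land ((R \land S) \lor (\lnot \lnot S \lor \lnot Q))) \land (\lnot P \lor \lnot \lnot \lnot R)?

3

Initial set: {((P \land ((R \land S) \lor (\lnot \lnot S \lor \lnot Q))) \land (\lnot P \lor \lnot \lnot \lnot R))}.
((P \land ((R \land S) \lor (\lnot \lnot S \lor \lnot Q))) \land (\lnot P \lor \lnot \lnot \lnot R)): α-rule — add (P \land ((R \land S) \lor (\lnot \lnot S \lor \lnot Q))), (\lnot P \lor \lnot \lnot \lnot R).
(P \land ((R \land S) \lor (\lnot \lnot S \lor \lnot Q))): α-rule — add P, ((R \land S) \lor (\lnot \lnot S \lor \lnot Q)).
(\lnot P \lor \lnot \lnot \lnot R): β-rule — branch into \lnot P  //  \lnot \lnot \lnot R.
  branch 1 (add \lnot P):
    × closes — contains both P and \lnot P.
  branch 2 (add \lnot \lnot \lnot R):
    \lnot \lnot \lnot R: drop double negation, giving \lnot R.
    ((R \land S) \lor (\lnot \lnot S \lor \lnot Q)): β-rule — branch into (R \land S)  //  (\lnot \lnot S \lor \lnot Q).
      branch 2.1 (add (R \land S)):
        (R \land S): α-rule — add R, S.
        × closes — contains both R and \lnot R.
      branch 2.2 (add (\lnot \lnot S \lor \lnot Q)):
        (\lnot \lnot S \lor \lnot Q): β-rule — branch into \lnot \lnot S  //  \lnot Q.
          branch 2.2.1 (add \lnot \lnot S):
            \lnot \lnot S: drop double negation, giving S.
            ○ open, literals {P=T, R=F, S=T}.
          branch 2.2.2 (add \lnot Q):
            ○ open, literals {P=T, Q=F, R=F}.
2 branches closed, 2 open.
Each open branch fixes some atoms; the unmentioned ones are free. Counting distinct full assignments: branch {P=T, R=F, S=T} (Q) contributes 2 new; branch {P=T, Q=F, R=F} (S) contributes 1 new. Total: 3.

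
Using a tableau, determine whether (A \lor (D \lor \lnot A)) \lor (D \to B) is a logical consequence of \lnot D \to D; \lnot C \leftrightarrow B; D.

Initial set: {(\lnot D \to D); (\lnot C \leftrightarrow B); D; \lnot ((A \lor (D \lor \lnot A)) \lor (D \to B))}.
\lnot ((A \lor (D \lor \lnot A)) \lor (D \to B)): α-rule — add \lnot (A \lor (D \lor \lnot A)), \lnot (D \to B).
\lnot (A \lor (D \lor \lnot A)): α-rule — add \lnot A, \lnot (D \lor \lnot A).
\lnot (D \to B): α-rule — add D, \lnot B.
\lnot (D \lor \lnot A): α-rule — add \lnot D, \lnot \lnot A.
× closes — contains both D and \lnot D.
All 1 branch closes.
Every branch closed, so the premises entail the conclusion.

Yes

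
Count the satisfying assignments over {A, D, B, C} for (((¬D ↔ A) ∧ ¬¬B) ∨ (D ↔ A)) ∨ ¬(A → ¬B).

12

Initial set: {((((¬D ↔ A) ∧ ¬¬B) ∨ (D ↔ A)) ∨ ¬(A → ¬B))}.
((((¬D ↔ A) ∧ ¬¬B) ∨ (D ↔ A)) ∨ ¬(A → ¬B)): β-rule — branch into (((¬D ↔ A) ∧ ¬¬B) ∨ (D ↔ A))  //  ¬(A → ¬B).
  branch 1 (add (((¬D ↔ A) ∧ ¬¬B) ∨ (D ↔ A))):
    (((¬D ↔ A) ∧ ¬¬B) ∨ (D ↔ A)): β-rule — branch into ((¬D ↔ A) ∧ ¬¬B)  //  (D ↔ A).
      branch 1.1 (add ((¬D ↔ A) ∧ ¬¬B)):
        ((¬D ↔ A) ∧ ¬¬B): α-rule — add (¬D ↔ A), ¬¬B.
        ¬¬B: drop double negation, giving B.
        (¬D ↔ A): β-rule — branch into ¬D, A  //  ¬¬D, ¬A.
          branch 1.1.1 (add ¬D, A):
            ○ open, literals {A=1, B=1, D=0}.
          branch 1.1.2 (add ¬¬D, ¬A):
            ○ open, literals {A=0, B=1, D=1}.
      branch 1.2 (add (D ↔ A)):
        (D ↔ A): β-rule — branch into D, A  //  ¬D, ¬A.
          branch 1.2.1 (add D, A):
            ○ open, literals {A=1, D=1}.
          branch 1.2.2 (add ¬D, ¬A):
            ○ open, literals {A=0, D=0}.
  branch 2 (add ¬(A → ¬B)):
    ¬(A → ¬B): α-rule — add A, ¬¬B.
    ○ open, literals {A=1, B=1}.
0 branches closed, 5 open.
Each open branch fixes some atoms; the unmentioned ones are free. Counting distinct full assignments: branch {A=1, B=1, D=0} (C) contributes 2 new; branch {A=0, B=1, D=1} (C) contributes 2 new; branch {A=1, D=1} (B, C) contributes 4 new; branch {A=0, D=0} (B, C) contributes 4 new; branch {A=1, B=1} (D, C) contributes 0 new. Total: 12.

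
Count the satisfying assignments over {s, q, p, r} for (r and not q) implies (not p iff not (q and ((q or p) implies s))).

14

Initial set: {((r and not q) implies (not p iff not (q and ((q or p) implies s))))}.
((r and not q) implies (not p iff not (q and ((q or p) implies s)))): β-rule — branch into not (r and not q)  //  (not p iff not (q and ((q or p) implies s))).
  branch 1 (add not (r and not q)):
    not (r and not q): β-rule — branch into not r  //  not not q.
      branch 1.1 (add not r):
        ○ open, literals {r=F}.
      branch 1.2 (add not not q):
        ○ open, literals {q=T}.
  branch 2 (add (not p iff not (q and ((q or p) implies s)))):
    (not p iff not (q and ((q or p) implies s))): β-rule — branch into not p, not (q and ((q or p) implies s))  //  not not p, not not (q and ((q or p) implies s)).
      branch 2.1 (add not p, not (q and ((q or p) implies s))):
        not (q and ((q or p) implies s)): β-rule — branch into not q  //  not ((q or p) implies s).
          branch 2.1.1 (add not q):
            ○ open, literals {p=F, q=F}.
          branch 2.1.2 (add not ((q or p) implies s)):
            not ((q or p) implies s): α-rule — add (q or p), not s.
            (q or p): β-rule — branch into q  //  p.
              branch 2.1.2.1 (add q):
                ○ open, literals {p=F, q=T, s=F}.
              branch 2.1.2.2 (add p):
                × closes — contains both p and not p.
      branch 2.2 (add not not p, not not (q and ((q or p) implies s))):
        not not (q and ((q or p) implies s)): α-rule — add q, ((q or p) implies s).
        ((q or p) implies s): β-rule — branch into not (q or p)  //  s.
          branch 2.2.1 (add not (q or p)):
            not (q or p): α-rule — add not q, not p.
            × closes — contains both q and not q.
          branch 2.2.2 (add s):
            ○ open, literals {p=T, q=T, s=T}.
2 branches closed, 5 open.
Each open branch fixes some atoms; the unmentioned ones are free. Counting distinct full assignments: branch {r=F} (s, q, p) contributes 8 new; branch {q=T} (s, p, r) contributes 4 new; branch {p=F, q=F} (s, r) contributes 2 new; branch {p=F, q=T, s=F} (r) contributes 0 new; branch {p=T, q=T, s=T} (r) contributes 0 new. Total: 14.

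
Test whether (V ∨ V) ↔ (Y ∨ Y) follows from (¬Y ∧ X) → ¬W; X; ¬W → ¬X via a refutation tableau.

No

Initial set: {((¬Y ∧ X) → ¬W); X; (¬W → ¬X); ¬((V ∨ V) ↔ (Y ∨ Y))}.
((¬Y ∧ X) → ¬W): β-rule — branch into ¬(¬Y ∧ X)  //  ¬W.
  branch 1 (add ¬(¬Y ∧ X)):
    (¬W → ¬X): β-rule — branch into ¬¬W  //  ¬X.
      branch 1.1 (add ¬¬W):
        ¬((V ∨ V) ↔ (Y ∨ Y)): β-rule — branch into (V ∨ V), ¬(Y ∨ Y)  //  ¬(V ∨ V), (Y ∨ Y).
          branch 1.1.1 (add (V ∨ V), ¬(Y ∨ Y)):
            ¬(Y ∨ Y): α-rule — add ¬Y, ¬Y.
            ¬(¬Y ∧ X): β-rule — branch into ¬¬Y  //  ¬X.
              branch 1.1.1.1 (add ¬¬Y):
                × closes — contains both Y and ¬Y.
              branch 1.1.1.2 (add ¬X):
                × closes — contains both X and ¬X.
          branch 1.1.2 (add ¬(V ∨ V), (Y ∨ Y)):
            ¬(V ∨ V): α-rule — add ¬V, ¬V.
            ¬(¬Y ∧ X): β-rule — branch into ¬¬Y  //  ¬X.
              branch 1.1.2.1 (add ¬¬Y):
                (Y ∨ Y): β-rule — branch into Y  //  Y.
                  branch 1.1.2.1.1 (add Y):
                    ○ open, literals {V=false, W=true, X=true, Y=true}.
                  branch 1.1.2.1.2 (add Y):
                    ○ open, literals {V=false, W=true, X=true, Y=true}.
              branch 1.1.2.2 (add ¬X):
                × closes — contains both X and ¬X.
      branch 1.2 (add ¬X):
        × closes — contains both X and ¬X.
  branch 2 (add ¬W):
    (¬W → ¬X): β-rule — branch into ¬¬W  //  ¬X.
      branch 2.1 (add ¬¬W):
        × closes — contains both W and ¬W.
      branch 2.2 (add ¬X):
        × closes — contains both X and ¬X.
6 branches closed, 2 open.
An open branch gives a countermodel: V=false, W=true, X=true, Y=true (unmentioned atoms arbitrary); the premises hold there but the conclusion fails.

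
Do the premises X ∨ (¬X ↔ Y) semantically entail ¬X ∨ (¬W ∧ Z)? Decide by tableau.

No

Initial set: {(X ∨ (¬X ↔ Y)); ¬(¬X ∨ (¬W ∧ Z))}.
¬(¬X ∨ (¬W ∧ Z)): α-rule — add ¬¬X, ¬(¬W ∧ Z).
(X ∨ (¬X ↔ Y)): β-rule — branch into X  //  (¬X ↔ Y).
  branch 1 (add X):
    ¬(¬W ∧ Z): β-rule — branch into ¬¬W  //  ¬Z.
      branch 1.1 (add ¬¬W):
        ○ open, literals {W=1, X=1}.
      branch 1.2 (add ¬Z):
        ○ open, literals {X=1, Z=0}.
  branch 2 (add (¬X ↔ Y)):
    ¬(¬W ∧ Z): β-rule — branch into ¬¬W  //  ¬Z.
      branch 2.1 (add ¬¬W):
        (¬X ↔ Y): β-rule — branch into ¬X, Y  //  ¬¬X, ¬Y.
          branch 2.1.1 (add ¬X, Y):
            × closes — contains both X and ¬X.
          branch 2.1.2 (add ¬¬X, ¬Y):
            ○ open, literals {W=1, X=1, Y=0}.
      branch 2.2 (add ¬Z):
        (¬X ↔ Y): β-rule — branch into ¬X, Y  //  ¬¬X, ¬Y.
          branch 2.2.1 (add ¬X, Y):
            × closes — contains both X and ¬X.
          branch 2.2.2 (add ¬¬X, ¬Y):
            ○ open, literals {X=1, Y=0, Z=0}.
2 branches closed, 4 open.
An open branch gives a countermodel: W=1, X=1 (unmentioned atoms arbitrary); the premises hold there but the conclusion fails.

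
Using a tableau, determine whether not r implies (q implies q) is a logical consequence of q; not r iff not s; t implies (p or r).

Yes

Initial set: {q; (not r iff not s); (t implies (p or r)); not (not r implies (q implies q))}.
not (not r implies (q implies q)): α-rule — add not r, not (q implies q).
not (q implies q): α-rule — add q, not q.
× closes — contains both q and not q.
All 1 branch closes.
Every branch closed, so the premises entail the conclusion.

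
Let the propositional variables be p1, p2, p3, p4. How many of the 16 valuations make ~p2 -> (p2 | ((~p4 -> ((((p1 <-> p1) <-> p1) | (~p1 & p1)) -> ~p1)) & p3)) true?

11

Initial set: {T (~p2 -> (p2 | ((~p4 -> ((((p1 <-> p1) <-> p1) | (~p1 & p1)) -> ~p1)) & p3)))}.
T (~p2 -> (p2 | ((~p4 -> ((((p1 <-> p1) <-> p1) | (~p1 & p1)) -> ~p1)) & p3))): β-rule — branch into F ~p2  //  T (p2 | ((~p4 -> ((((p1 <-> p1) <-> p1) | (~p1 & p1)) -> ~p1)) & p3)).
  branch 1 (add F ~p2):
    ○ open, literals {p2=T}.
  branch 2 (add T (p2 | ((~p4 -> ((((p1 <-> p1) <-> p1) | (~p1 & p1)) -> ~p1)) & p3))):
    T (p2 | ((~p4 -> ((((p1 <-> p1) <-> p1) | (~p1 & p1)) -> ~p1)) & p3)): β-rule — branch into T p2  //  T ((~p4 -> ((((p1 <-> p1) <-> p1) | (~p1 & p1)) -> ~p1)) & p3).
      branch 2.1 (add T p2):
        ○ open, literals {p2=T}.
      branch 2.2 (add T ((~p4 -> ((((p1 <-> p1) <-> p1) | (~p1 & p1)) -> ~p1)) & p3)):
        T ((~p4 -> ((((p1 <-> p1) <-> p1) | (~p1 & p1)) -> ~p1)) & p3): α-rule — add T (~p4 -> ((((p1 <-> p1) <-> p1) | (~p1 & p1)) -> ~p1)), T p3.
        T (~p4 -> ((((p1 <-> p1) <-> p1) | (~p1 & p1)) -> ~p1)): β-rule — branch into F ~p4  //  T ((((p1 <-> p1) <-> p1) | (~p1 & p1)) -> ~p1).
          branch 2.2.1 (add F ~p4):
            ○ open, literals {p3=T, p4=T}.
          branch 2.2.2 (add T ((((p1 <-> p1) <-> p1) | (~p1 & p1)) -> ~p1)):
            T ((((p1 <-> p1) <-> p1) | (~p1 & p1)) -> ~p1): β-rule — branch into F (((p1 <-> p1) <-> p1) | (~p1 & p1))  //  T ~p1.
              branch 2.2.2.1 (add F (((p1 <-> p1) <-> p1) | (~p1 & p1))):
                F (((p1 <-> p1) <-> p1) | (~p1 & p1)): α-rule — add F ((p1 <-> p1) <-> p1), F (~p1 & p1).
                F ((p1 <-> p1) <-> p1): β-rule — branch into T (p1 <-> p1), F p1  //  F (p1 <-> p1), T p1.
                  branch 2.2.2.1.1 (add T (p1 <-> p1), F p1):
                    F (~p1 & p1): β-rule — branch into F ~p1  //  F p1.
                      branch 2.2.2.1.1.1 (add F ~p1):
                        × closes — contains both p1 and ~p1.
                      branch 2.2.2.1.1.2 (add F p1):
                        T (p1 <-> p1): β-rule — branch into T p1, T p1  //  F p1, F p1.
                          branch 2.2.2.1.1.2.1 (add T p1, T p1):
                            × closes — contains both p1 and ~p1.
                          branch 2.2.2.1.1.2.2 (add F p1, F p1):
                            ○ open, literals {p1=F, p3=T}.
                  branch 2.2.2.1.2 (add F (p1 <-> p1), T p1):
                    F (~p1 & p1): β-rule — branch into F ~p1  //  F p1.
                      branch 2.2.2.1.2.1 (add F ~p1):
                        F (p1 <-> p1): β-rule — branch into T p1, F p1  //  F p1, T p1.
                          branch 2.2.2.1.2.1.1 (add T p1, F p1):
                            × closes — contains both p1 and ~p1.
                          branch 2.2.2.1.2.1.2 (add F p1, T p1):
                            × closes — contains both p1 and ~p1.
                      branch 2.2.2.1.2.2 (add F p1):
                        × closes — contains both p1 and ~p1.
              branch 2.2.2.2 (add T ~p1):
                ○ open, literals {p1=F, p3=T}.
5 branches closed, 5 open.
Each open branch fixes some atoms; the unmentioned ones are free. Counting distinct full assignments: branch {p2=T} (p1, p3, p4) contributes 8 new; branch {p2=T} (p1, p3, p4) contributes 0 new; branch {p3=T, p4=T} (p1, p2) contributes 2 new; branch {p1=F, p3=T} (p2, p4) contributes 1 new; branch {p1=F, p3=T} (p2, p4) contributes 0 new. Total: 11.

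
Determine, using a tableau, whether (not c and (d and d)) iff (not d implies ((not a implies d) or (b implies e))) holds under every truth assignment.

Not valid

Assume the negation and expand:
Initial set: {not ((not c and (d and d)) iff (not d implies ((not a implies d) or (b implies e))))}.
not ((not c and (d and d)) iff (not d implies ((not a implies d) or (b implies e)))): β-rule — branch into (not c and (d and d)), not (not d implies ((not a implies d) or (b implies e)))  //  not (not c and (d and d)), (not d implies ((not a implies d) or (b implies e))).
  branch 1 (add (not c and (d and d)), not (not d implies ((not a implies d) or (b implies e)))):
    (not c and (d and d)): α-rule — add not c, (d and d).
    not (not d implies ((not a implies d) or (b implies e))): α-rule — add not d, not ((not a implies d) or (b implies e)).
    (d and d): α-rule — add d, d.
    × closes — contains both d and not d.
  branch 2 (add not (not c and (d and d)), (not d implies ((not a implies d) or (b implies e)))):
    not (not c and (d and d)): β-rule — branch into not not c  //  not (d and d).
      branch 2.1 (add not not c):
        (not d implies ((not a implies d) or (b implies e))): β-rule — branch into not not d  //  ((not a implies d) or (b implies e)).
          branch 2.1.1 (add not not d):
            ○ open, literals {c=T, d=T}.
          branch 2.1.2 (add ((not a implies d) or (b implies e))):
            ((not a implies d) or (b implies e)): β-rule — branch into (not a implies d)  //  (b implies e).
              branch 2.1.2.1 (add (not a implies d)):
                (not a implies d): β-rule — branch into not not a  //  d.
                  branch 2.1.2.1.1 (add not not a):
                    ○ open, literals {a=T, c=T}.
                  branch 2.1.2.1.2 (add d):
                    ○ open, literals {c=T, d=T}.
              branch 2.1.2.2 (add (b implies e)):
                (b implies e): β-rule — branch into not b  //  e.
                  branch 2.1.2.2.1 (add not b):
                    ○ open, literals {b=F, c=T}.
                  branch 2.1.2.2.2 (add e):
                    ○ open, literals {c=T, e=T}.
      branch 2.2 (add not (d and d)):
        (not d implies ((not a implies d) or (b implies e))): β-rule — branch into not not d  //  ((not a implies d) or (b implies e)).
          branch 2.2.1 (add not not d):
            not (d and d): β-rule — branch into not d  //  not d.
              branch 2.2.1.1 (add not d):
                × closes — contains both d and not d.
              branch 2.2.1.2 (add not d):
                × closes — contains both d and not d.
          branch 2.2.2 (add ((not a implies d) or (b implies e))):
            not (d and d): β-rule — branch into not d  //  not d.
              branch 2.2.2.1 (add not d):
                ((not a implies d) or (b implies e)): β-rule — branch into (not a implies d)  //  (b implies e).
                  branch 2.2.2.1.1 (add (not a implies d)):
                    (not a implies d): β-rule — branch into not not a  //  d.
                      branch 2.2.2.1.1.1 (add not not a):
                        ○ open, literals {a=T, d=F}.
                      branch 2.2.2.1.1.2 (add d):
                        × closes — contains both d and not d.
                  branch 2.2.2.1.2 (add (b implies e)):
                    (b implies e): β-rule — branch into not b  //  e.
                      branch 2.2.2.1.2.1 (add not b):
                        ○ open, literals {b=F, d=F}.
                      branch 2.2.2.1.2.2 (add e):
                        ○ open, literals {d=F, e=T}.
              branch 2.2.2.2 (add not d):
                ((not a implies d) or (b implies e)): β-rule — branch into (not a implies d)  //  (b implies e).
                  branch 2.2.2.2.1 (add (not a implies d)):
                    (not a implies d): β-rule — branch into not not a  //  d.
                      branch 2.2.2.2.1.1 (add not not a):
                        ○ open, literals {a=T, d=F}.
                      branch 2.2.2.2.1.2 (add d):
                        × closes — contains both d and not d.
                  branch 2.2.2.2.2 (add (b implies e)):
                    (b implies e): β-rule — branch into not b  //  e.
                      branch 2.2.2.2.2.1 (add not b):
                        ○ open, literals {b=F, d=F}.
                      branch 2.2.2.2.2.2 (add e):
                        ○ open, literals {d=F, e=T}.
5 branches closed, 11 open.
An open branch gives a countermodel: c=T, d=T (unmentioned atoms arbitrary); under it the original formula is false.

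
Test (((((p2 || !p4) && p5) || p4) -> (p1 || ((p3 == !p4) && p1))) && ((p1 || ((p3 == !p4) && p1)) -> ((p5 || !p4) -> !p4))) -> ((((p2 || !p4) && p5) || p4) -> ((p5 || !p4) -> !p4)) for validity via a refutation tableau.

Assume the negation and expand:
Initial set: {!((((((p2 || !p4) && p5) || p4) -> (p1 || ((p3 == !p4) && p1))) && ((p1 || ((p3 == !p4) && p1)) -> ((p5 || !p4) -> !p4))) -> ((((p2 || !p4) && p5) || p4) -> ((p5 || !p4) -> !p4)))}.
!((((((p2 || !p4) && p5) || p4) -> (p1 || ((p3 == !p4) && p1))) && ((p1 || ((p3 == !p4) && p1)) -> ((p5 || !p4) -> !p4))) -> ((((p2 || !p4) && p5) || p4) -> ((p5 || !p4) -> !p4))): α-rule — add (((((p2 || !p4) && p5) || p4) -> (p1 || ((p3 == !p4) && p1))) && ((p1 || ((p3 == !p4) && p1)) -> ((p5 || !p4) -> !p4))), !((((p2 || !p4) && p5) || p4) -> ((p5 || !p4) -> !p4)).
(((((p2 || !p4) && p5) || p4) -> (p1 || ((p3 == !p4) && p1))) && ((p1 || ((p3 == !p4) && p1)) -> ((p5 || !p4) -> !p4))): α-rule — add ((((p2 || !p4) && p5) || p4) -> (p1 || ((p3 == !p4) && p1))), ((p1 || ((p3 == !p4) && p1)) -> ((p5 || !p4) -> !p4)).
!((((p2 || !p4) && p5) || p4) -> ((p5 || !p4) -> !p4)): α-rule — add (((p2 || !p4) && p5) || p4), !((p5 || !p4) -> !p4).
!((p5 || !p4) -> !p4): α-rule — add (p5 || !p4), !!p4.
((((p2 || !p4) && p5) || p4) -> (p1 || ((p3 == !p4) && p1))): β-rule — branch into !(((p2 || !p4) && p5) || p4)  //  (p1 || ((p3 == !p4) && p1)).
  branch 1 (add !(((p2 || !p4) && p5) || p4)):
    !(((p2 || !p4) && p5) || p4): α-rule — add !((p2 || !p4) && p5), !p4.
    × closes — contains both p4 and !p4.
  branch 2 (add (p1 || ((p3 == !p4) && p1))):
    ((p1 || ((p3 == !p4) && p1)) -> ((p5 || !p4) -> !p4)): β-rule — branch into !(p1 || ((p3 == !p4) && p1))  //  ((p5 || !p4) -> !p4).
      branch 2.1 (add !(p1 || ((p3 == !p4) && p1))):
        !(p1 || ((p3 == !p4) && p1)): α-rule — add !p1, !((p3 == !p4) && p1).
        (((p2 || !p4) && p5) || p4): β-rule — branch into ((p2 || !p4) && p5)  //  p4.
          branch 2.1.1 (add ((p2 || !p4) && p5)):
            ((p2 || !p4) && p5): α-rule — add (p2 || !p4), p5.
            (p5 || !p4): β-rule — branch into p5  //  !p4.
              branch 2.1.1.1 (add p5):
                (p1 || ((p3 == !p4) && p1)): β-rule — branch into p1  //  ((p3 == !p4) && p1).
                  branch 2.1.1.1.1 (add p1):
                    × closes — contains both p1 and !p1.
                  branch 2.1.1.1.2 (add ((p3 == !p4) && p1)):
                    ((p3 == !p4) && p1): α-rule — add (p3 == !p4), p1.
                    × closes — contains both p1 and !p1.
              branch 2.1.1.2 (add !p4):
                × closes — contains both p4 and !p4.
          branch 2.1.2 (add p4):
            (p5 || !p4): β-rule — branch into p5  //  !p4.
              branch 2.1.2.1 (add p5):
                (p1 || ((p3 == !p4) && p1)): β-rule — branch into p1  //  ((p3 == !p4) && p1).
                  branch 2.1.2.1.1 (add p1):
                    × closes — contains both p1 and !p1.
                  branch 2.1.2.1.2 (add ((p3 == !p4) && p1)):
                    ((p3 == !p4) && p1): α-rule — add (p3 == !p4), p1.
                    × closes — contains both p1 and !p1.
              branch 2.1.2.2 (add !p4):
                × closes — contains both p4 and !p4.
      branch 2.2 (add ((p5 || !p4) -> !p4)):
        (((p2 || !p4) && p5) || p4): β-rule — branch into ((p2 || !p4) && p5)  //  p4.
          branch 2.2.1 (add ((p2 || !p4) && p5)):
            ((p2 || !p4) && p5): α-rule — add (p2 || !p4), p5.
            (p5 || !p4): β-rule — branch into p5  //  !p4.
              branch 2.2.1.1 (add p5):
                (p1 || ((p3 == !p4) && p1)): β-rule — branch into p1  //  ((p3 == !p4) && p1).
                  branch 2.2.1.1.1 (add p1):
                    ((p5 || !p4) -> !p4): β-rule — branch into !(p5 || !p4)  //  !p4.
                      branch 2.2.1.1.1.1 (add !(p5 || !p4)):
                        !(p5 || !p4): α-rule — add !p5, !!p4.
                        × closes — contains both p5 and !p5.
                      branch 2.2.1.1.1.2 (add !p4):
                        × closes — contains both p4 and !p4.
                  branch 2.2.1.1.2 (add ((p3 == !p4) && p1)):
                    ((p3 == !p4) && p1): α-rule — add (p3 == !p4), p1.
                    ((p5 || !p4) -> !p4): β-rule — branch into !(p5 || !p4)  //  !p4.
                      branch 2.2.1.1.2.1 (add !(p5 || !p4)):
                        !(p5 || !p4): α-rule — add !p5, !!p4.
                        × closes — contains both p5 and !p5.
                      branch 2.2.1.1.2.2 (add !p4):
                        × closes — contains both p4 and !p4.
              branch 2.2.1.2 (add !p4):
                × closes — contains both p4 and !p4.
          branch 2.2.2 (add p4):
            (p5 || !p4): β-rule — branch into p5  //  !p4.
              branch 2.2.2.1 (add p5):
                (p1 || ((p3 == !p4) && p1)): β-rule — branch into p1  //  ((p3 == !p4) && p1).
                  branch 2.2.2.1.1 (add p1):
                    ((p5 || !p4) -> !p4): β-rule — branch into !(p5 || !p4)  //  !p4.
                      branch 2.2.2.1.1.1 (add !(p5 || !p4)):
                        !(p5 || !p4): α-rule — add !p5, !!p4.
                        × closes — contains both p5 and !p5.
                      branch 2.2.2.1.1.2 (add !p4):
                        × closes — contains both p4 and !p4.
                  branch 2.2.2.1.2 (add ((p3 == !p4) && p1)):
                    ((p3 == !p4) && p1): α-rule — add (p3 == !p4), p1.
                    ((p5 || !p4) -> !p4): β-rule — branch into !(p5 || !p4)  //  !p4.
                      branch 2.2.2.1.2.1 (add !(p5 || !p4)):
                        !(p5 || !p4): α-rule — add !p5, !!p4.
                        × closes — contains both p5 and !p5.
                      branch 2.2.2.1.2.2 (add !p4):
                        × closes — contains both p4 and !p4.
              branch 2.2.2.2 (add !p4):
                × closes — contains both p4 and !p4.
All 17 branches close.
Every branch closed, so the negation is unsatisfiable and the formula is valid.

Valid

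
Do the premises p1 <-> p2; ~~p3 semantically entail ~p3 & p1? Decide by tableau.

No

Initial set: {T (p1 <-> p2); T ~~p3; F (~p3 & p1)}.
T ~~p3: drop double negation, giving T p3.
T (p1 <-> p2): β-rule — branch into T p1, T p2  //  F p1, F p2.
  branch 1 (add T p1, T p2):
    F (~p3 & p1): β-rule — branch into F ~p3  //  F p1.
      branch 1.1 (add F ~p3):
        ○ open, literals {p1=1, p2=1, p3=1}.
      branch 1.2 (add F p1):
        × closes — contains both p1 and ~p1.
  branch 2 (add F p1, F p2):
    F (~p3 & p1): β-rule — branch into F ~p3  //  F p1.
      branch 2.1 (add F ~p3):
        ○ open, literals {p1=0, p2=0, p3=1}.
      branch 2.2 (add F p1):
        ○ open, literals {p1=0, p2=0, p3=1}.
1 branch closed, 3 open.
An open branch gives a countermodel: p1=1, p2=1, p3=1 (unmentioned atoms arbitrary); the premises hold there but the conclusion fails.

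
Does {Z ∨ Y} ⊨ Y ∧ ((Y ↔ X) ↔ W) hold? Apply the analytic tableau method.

Initial set: {(Z ∨ Y); ¬(Y ∧ ((Y ↔ X) ↔ W))}.
(Z ∨ Y): β-rule — branch into Z  //  Y.
  branch 1 (add Z):
    ¬(Y ∧ ((Y ↔ X) ↔ W)): β-rule — branch into ¬Y  //  ¬((Y ↔ X) ↔ W).
      branch 1.1 (add ¬Y):
        ○ open, literals {Y=0, Z=1}.
      branch 1.2 (add ¬((Y ↔ X) ↔ W)):
        ¬((Y ↔ X) ↔ W): β-rule — branch into (Y ↔ X), ¬W  //  ¬(Y ↔ X), W.
          branch 1.2.1 (add (Y ↔ X), ¬W):
            (Y ↔ X): β-rule — branch into Y, X  //  ¬Y, ¬X.
              branch 1.2.1.1 (add Y, X):
                ○ open, literals {W=0, X=1, Y=1, Z=1}.
              branch 1.2.1.2 (add ¬Y, ¬X):
                ○ open, literals {W=0, X=0, Y=0, Z=1}.
          branch 1.2.2 (add ¬(Y ↔ X), W):
            ¬(Y ↔ X): β-rule — branch into Y, ¬X  //  ¬Y, X.
              branch 1.2.2.1 (add Y, ¬X):
                ○ open, literals {W=1, X=0, Y=1, Z=1}.
              branch 1.2.2.2 (add ¬Y, X):
                ○ open, literals {W=1, X=1, Y=0, Z=1}.
  branch 2 (add Y):
    ¬(Y ∧ ((Y ↔ X) ↔ W)): β-rule — branch into ¬Y  //  ¬((Y ↔ X) ↔ W).
      branch 2.1 (add ¬Y):
        × closes — contains both Y and ¬Y.
      branch 2.2 (add ¬((Y ↔ X) ↔ W)):
        ¬((Y ↔ X) ↔ W): β-rule — branch into (Y ↔ X), ¬W  //  ¬(Y ↔ X), W.
          branch 2.2.1 (add (Y ↔ X), ¬W):
            (Y ↔ X): β-rule — branch into Y, X  //  ¬Y, ¬X.
              branch 2.2.1.1 (add Y, X):
                ○ open, literals {W=0, X=1, Y=1}.
              branch 2.2.1.2 (add ¬Y, ¬X):
                × closes — contains both Y and ¬Y.
          branch 2.2.2 (add ¬(Y ↔ X), W):
            ¬(Y ↔ X): β-rule — branch into Y, ¬X  //  ¬Y, X.
              branch 2.2.2.1 (add Y, ¬X):
                ○ open, literals {W=1, X=0, Y=1}.
              branch 2.2.2.2 (add ¬Y, X):
                × closes — contains both Y and ¬Y.
3 branches closed, 7 open.
An open branch gives a countermodel: Y=0, Z=1 (unmentioned atoms arbitrary); the premises hold there but the conclusion fails.

No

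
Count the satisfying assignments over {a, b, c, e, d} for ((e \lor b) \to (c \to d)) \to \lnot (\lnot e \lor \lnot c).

10

Initial set: {T (((e \lor b) \to (c \to d)) \to \lnot (\lnot e \lor \lnot c))}.
T (((e \lor b) \to (c \to d)) \to \lnot (\lnot e \lor \lnot c)): β-rule — branch into F ((e \lor b) \to (c \to d))  //  T \lnot (\lnot e \lor \lnot c).
  branch 1 (add F ((e \lor b) \to (c \to d))):
    F ((e \lor b) \to (c \to d)): α-rule — add T (e \lor b), F (c \to d).
    F (c \to d): α-rule — add T c, F d.
    T (e \lor b): β-rule — branch into T e  //  T b.
      branch 1.1 (add T e):
        ○ open, literals {c=1, d=0, e=1}.
      branch 1.2 (add T b):
        ○ open, literals {b=1, c=1, d=0}.
  branch 2 (add T \lnot (\lnot e \lor \lnot c)):
    T \lnot (\lnot e \lor \lnot c): α-rule — add F \lnot e, F \lnot c.
    ○ open, literals {c=1, e=1}.
0 branches closed, 3 open.
Each open branch fixes some atoms; the unmentioned ones are free. Counting distinct full assignments: branch {c=1, d=0, e=1} (a, b) contributes 4 new; branch {b=1, c=1, d=0} (a, e) contributes 2 new; branch {c=1, e=1} (a, b, d) contributes 4 new. Total: 10.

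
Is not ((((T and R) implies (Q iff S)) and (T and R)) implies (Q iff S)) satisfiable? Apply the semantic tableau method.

Initial set: {not ((((T and R) implies (Q iff S)) and (T and R)) implies (Q iff S))}.
not ((((T and R) implies (Q iff S)) and (T and R)) implies (Q iff S)): α-rule — add (((T and R) implies (Q iff S)) and (T and R)), not (Q iff S).
(((T and R) implies (Q iff S)) and (T and R)): α-rule — add ((T and R) implies (Q iff S)), (T and R).
(T and R): α-rule — add T, R.
not (Q iff S): β-rule — branch into Q, not S  //  not Q, S.
  branch 1 (add Q, not S):
    ((T and R) implies (Q iff S)): β-rule — branch into not (T and R)  //  (Q iff S).
      branch 1.1 (add not (T and R)):
        not (T and R): β-rule — branch into not T  //  not R.
          branch 1.1.1 (add not T):
            × closes — contains both T and not T.
          branch 1.1.2 (add not R):
            × closes — contains both R and not R.
      branch 1.2 (add (Q iff S)):
        (Q iff S): β-rule — branch into Q, S  //  not Q, not S.
          branch 1.2.1 (add Q, S):
            × closes — contains both S and not S.
          branch 1.2.2 (add not Q, not S):
            × closes — contains both Q and not Q.
  branch 2 (add not Q, S):
    ((T and R) implies (Q iff S)): β-rule — branch into not (T and R)  //  (Q iff S).
      branch 2.1 (add not (T and R)):
        not (T and R): β-rule — branch into not T  //  not R.
          branch 2.1.1 (add not T):
            × closes — contains both T and not T.
          branch 2.1.2 (add not R):
            × closes — contains both R and not R.
      branch 2.2 (add (Q iff S)):
        (Q iff S): β-rule — branch into Q, S  //  not Q, not S.
          branch 2.2.1 (add Q, S):
            × closes — contains both Q and not Q.
          branch 2.2.2 (add not Q, not S):
            × closes — contains both S and not S.
All 8 branches close.
Every branch closed; the formula is unsatisfiable.

Unsatisfiable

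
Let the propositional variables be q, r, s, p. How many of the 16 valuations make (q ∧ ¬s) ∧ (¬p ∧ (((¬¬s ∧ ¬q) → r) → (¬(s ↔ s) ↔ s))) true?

Initial set: {((q ∧ ¬s) ∧ (¬p ∧ (((¬¬s ∧ ¬q) → r) → (¬(s ↔ s) ↔ s))))}.
((q ∧ ¬s) ∧ (¬p ∧ (((¬¬s ∧ ¬q) → r) → (¬(s ↔ s) ↔ s)))): α-rule — add (q ∧ ¬s), (¬p ∧ (((¬¬s ∧ ¬q) → r) → (¬(s ↔ s) ↔ s))).
(q ∧ ¬s): α-rule — add q, ¬s.
(¬p ∧ (((¬¬s ∧ ¬q) → r) → (¬(s ↔ s) ↔ s))): α-rule — add ¬p, (((¬¬s ∧ ¬q) → r) → (¬(s ↔ s) ↔ s)).
(((¬¬s ∧ ¬q) → r) → (¬(s ↔ s) ↔ s)): β-rule — branch into ¬((¬¬s ∧ ¬q) → r)  //  (¬(s ↔ s) ↔ s).
  branch 1 (add ¬((¬¬s ∧ ¬q) → r)):
    ¬((¬¬s ∧ ¬q) → r): α-rule — add (¬¬s ∧ ¬q), ¬r.
    (¬¬s ∧ ¬q): α-rule — add ¬¬s, ¬q.
    × closes — contains both q and ¬q.
  branch 2 (add (¬(s ↔ s) ↔ s)):
    (¬(s ↔ s) ↔ s): β-rule — branch into ¬(s ↔ s), s  //  ¬¬(s ↔ s), ¬s.
      branch 2.1 (add ¬(s ↔ s), s):
        × closes — contains both s and ¬s.
      branch 2.2 (add ¬¬(s ↔ s), ¬s):
        ¬¬(s ↔ s): β-rule — branch into s, s  //  ¬s, ¬s.
          branch 2.2.1 (add s, s):
            × closes — contains both s and ¬s.
          branch 2.2.2 (add ¬s, ¬s):
            ○ open, literals {p=0, q=1, s=0}.
3 branches closed, 1 open.
Each open branch fixes some atoms; the unmentioned ones are free. Counting distinct full assignments: branch {p=0, q=1, s=0} (r) contributes 2 new. Total: 2.

2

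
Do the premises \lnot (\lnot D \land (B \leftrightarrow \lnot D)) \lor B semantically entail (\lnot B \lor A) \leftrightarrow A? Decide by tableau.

Initial set: {T (\lnot (\lnot D \land (B \leftrightarrow \lnot D)) \lor B); F ((\lnot B \lor A) \leftrightarrow A)}.
T (\lnot (\lnot D \land (B \leftrightarrow \lnot D)) \lor B): β-rule — branch into T \lnot (\lnot D \land (B \leftrightarrow \lnot D))  //  T B.
  branch 1 (add T \lnot (\lnot D \land (B \leftrightarrow \lnot D))):
    F ((\lnot B \lor A) \leftrightarrow A): β-rule — branch into T (\lnot B \lor A), F A  //  F (\lnot B \lor A), T A.
      branch 1.1 (add T (\lnot B \lor A), F A):
        T \lnot (\lnot D \land (B \leftrightarrow \lnot D)): β-rule — branch into F \lnot D  //  F (B \leftrightarrow \lnot D).
          branch 1.1.1 (add F \lnot D):
            T (\lnot B \lor A): β-rule — branch into T \lnot B  //  T A.
              branch 1.1.1.1 (add T \lnot B):
                ○ open, literals {A=0, B=0, D=1}.
              branch 1.1.1.2 (add T A):
                × closes — contains both A and \lnot A.
          branch 1.1.2 (add F (B \leftrightarrow \lnot D)):
            T (\lnot B \lor A): β-rule — branch into T \lnot B  //  T A.
              branch 1.1.2.1 (add T \lnot B):
                F (B \leftrightarrow \lnot D): β-rule — branch into T B, F \lnot D  //  F B, T \lnot D.
                  branch 1.1.2.1.1 (add T B, F \lnot D):
                    × closes — contains both B and \lnot B.
                  branch 1.1.2.1.2 (add F B, T \lnot D):
                    ○ open, literals {A=0, B=0, D=0}.
              branch 1.1.2.2 (add T A):
                × closes — contains both A and \lnot A.
      branch 1.2 (add F (\lnot B \lor A), T A):
        F (\lnot B \lor A): α-rule — add F \lnot B, F A.
        × closes — contains both A and \lnot A.
  branch 2 (add T B):
    F ((\lnot B \lor A) \leftrightarrow A): β-rule — branch into T (\lnot B \lor A), F A  //  F (\lnot B \lor A), T A.
      branch 2.1 (add T (\lnot B \lor A), F A):
        T (\lnot B \lor A): β-rule — branch into T \lnot B  //  T A.
          branch 2.1.1 (add T \lnot B):
            × closes — contains both B and \lnot B.
          branch 2.1.2 (add T A):
            × closes — contains both A and \lnot A.
      branch 2.2 (add F (\lnot B \lor A), T A):
        F (\lnot B \lor A): α-rule — add F \lnot B, F A.
        × closes — contains both A and \lnot A.
7 branches closed, 2 open.
An open branch gives a countermodel: A=0, B=0, D=1 (unmentioned atoms arbitrary); the premises hold there but the conclusion fails.

No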